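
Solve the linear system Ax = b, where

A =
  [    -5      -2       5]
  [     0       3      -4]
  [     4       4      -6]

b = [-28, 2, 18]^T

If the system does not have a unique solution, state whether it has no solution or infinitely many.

Row-reduce the augmented matrix:
R1 ← R1 / (-5).
R3 ← R3 − 4·R1.
R2 ← R2 / (3).
R1 ← R1 − 2/5·R2.
R3 ← R3 − 12/5·R2.
R3 ← R3 / (6/5).
R1 ← R1 + 7/15·R3.
R2 ← R2 + 4/3·R3.
Reading off the reduced rows gives x_1 = 3, x_2 = -6, x_3 = -5.

x_1 = 3, x_2 = -6, x_3 = -5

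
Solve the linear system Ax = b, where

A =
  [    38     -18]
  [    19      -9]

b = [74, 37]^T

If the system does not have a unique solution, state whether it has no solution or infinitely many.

Row-reduce:
R1 ← R1 / (38).
R2 ← R2 − 19·R1.
Rank is 1 with 2 unknowns, leaving x_2 free.

infinitely many solutions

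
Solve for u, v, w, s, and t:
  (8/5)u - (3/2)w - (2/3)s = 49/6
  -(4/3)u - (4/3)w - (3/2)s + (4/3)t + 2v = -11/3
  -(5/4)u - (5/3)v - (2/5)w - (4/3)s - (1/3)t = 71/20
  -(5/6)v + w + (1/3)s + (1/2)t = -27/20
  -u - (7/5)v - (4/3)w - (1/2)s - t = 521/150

Row-reduce the augmented matrix:
R1 ← R1 / (8/5).
R2 ← R2 + 4/3·R1.
R3 ← R3 + 5/4·R1.
R5 ← R5 + 1·R1.
R2 ← R2 / (2).
R3 ← R3 + 5/3·R2.
R4 ← R4 + 5/6·R2.
R5 ← R5 + 7/5·R2.
R3 ← R3 / (-10727/2880).
R1 ← R1 + 15/16·R3.
R2 ← R2 + 31/24·R3.
R4 ← R4 + 11/144·R3.
R5 ← R5 + 979/240·R3.
R4 ← R4 / (-115849/257448).
R1 ← R1 − 15485/32181·R4.
R2 ← R2 − 8979/42908·R4.
R3 ← R3 − 30820/32181·R4.
R5 ← R5 − 2994947/1930860·R4.
R5 ← R5 / (13893164/5213205).
R1 ← R1 − 318320/347547·R5.
R2 ← R2 − 101993/115849·R5.
R3 ← R3 − 696400/347547·R5.
R4 ← R4 + 267644/115849·R5.
Reading off the reduced rows gives u = 3, v = -8/5, w = -1, s = -14/5, t = -3/2.

u = 3, v = -8/5, w = -1, s = -14/5, t = -3/2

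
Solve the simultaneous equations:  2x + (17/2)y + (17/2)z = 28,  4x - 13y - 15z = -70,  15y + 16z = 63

infinitely many solutions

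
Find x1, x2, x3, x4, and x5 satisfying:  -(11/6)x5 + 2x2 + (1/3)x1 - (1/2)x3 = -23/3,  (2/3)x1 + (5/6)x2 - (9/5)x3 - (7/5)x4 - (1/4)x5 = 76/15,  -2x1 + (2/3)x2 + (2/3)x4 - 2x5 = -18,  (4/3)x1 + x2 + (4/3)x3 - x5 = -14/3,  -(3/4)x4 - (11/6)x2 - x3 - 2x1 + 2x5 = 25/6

x1 = 5, x2 = -2, x3 = -4, x4 = 2, x5 = 4

Row-reduce the augmented matrix:
R1 ← R1 / (1/3).
R2 ← R2 − 2/3·R1.
R3 ← R3 + 2·R1.
R4 ← R4 − 4/3·R1.
R5 ← R5 + 2·R1.
R2 ← R2 / (-19/6).
R1 ← R1 − 6·R2.
R3 ← R3 − 38/3·R2.
R4 ← R4 + 7·R2.
R5 ← R5 − 61/6·R2.
R3 ← R3 / (-31/5).
R1 ← R1 + 573/190·R3.
R2 ← R2 − 24/95·R3.
R4 ← R4 − 1454/285·R3.
R5 ← R5 + 624/95·R3.
R4 ← R4 / (-5114/5301).
R1 ← R1 + 149/589·R4.
R2 ← R2 − 142/589·R4.
R3 ← R3 − 74/93·R4.
R5 ← R5 + 43/2356·R4.
R5 ← R5 / (156575/122736).
R1 ← R1 − 8441/10228·R5.
R2 ← R2 + 3118/2557·R5.
R3 ← R3 + 3379/5114·R5.
R4 ← R4 − 7111/10228·R5.
Reading off the reduced rows gives x1 = 5, x2 = -2, x3 = -4, x4 = 2, x5 = 4.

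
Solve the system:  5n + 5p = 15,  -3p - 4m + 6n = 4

Row-reduce:
Swap R1 and R2.
R1 ← R1 / (-4).
R2 ← R2 / (5).
R1 ← R1 + 3/2·R2.
Rank is 2 with 3 unknowns, leaving p free.

infinitely many solutions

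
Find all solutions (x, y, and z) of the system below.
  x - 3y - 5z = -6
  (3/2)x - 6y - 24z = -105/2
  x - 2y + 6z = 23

infinitely many solutions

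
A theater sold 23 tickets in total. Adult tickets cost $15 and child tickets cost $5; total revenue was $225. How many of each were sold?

adult tickets: 11, child tickets: 12

Let a = adult tickets, c = child tickets.
  a + c = 23
  15a + 5c = 225
Row-reduce the augmented matrix:
R2 ← R2 − 15·R1.
R2 ← R2 / (-10).
R1 ← R1 − 1·R2.
Reading off the reduced rows gives a = 11, c = 12.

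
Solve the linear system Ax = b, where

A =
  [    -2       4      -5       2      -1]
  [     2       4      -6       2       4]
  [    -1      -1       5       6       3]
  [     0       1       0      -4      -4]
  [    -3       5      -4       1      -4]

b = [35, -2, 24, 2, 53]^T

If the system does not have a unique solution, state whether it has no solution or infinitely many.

x_1 = -5, x_2 = 6, x_3 = 2, x_4 = 4, x_5 = -3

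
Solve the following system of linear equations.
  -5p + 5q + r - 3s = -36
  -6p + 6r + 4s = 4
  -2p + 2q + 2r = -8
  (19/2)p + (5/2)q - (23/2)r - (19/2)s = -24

Row-reduce:
R1 ← R1 / (-5).
R2 ← R2 + 6·R1.
R3 ← R3 + 2·R1.
R4 ← R4 − 19/2·R1.
R2 ← R2 / (-6).
R1 ← R1 + 1·R2.
R4 ← R4 − 12·R2.
R3 ← R3 / (8/5).
R1 ← R1 + 1·R3.
R2 ← R2 + 4/5·R3.
Row 4 reduces to 0 = 2, a contradiction. The system is inconsistent.

no solution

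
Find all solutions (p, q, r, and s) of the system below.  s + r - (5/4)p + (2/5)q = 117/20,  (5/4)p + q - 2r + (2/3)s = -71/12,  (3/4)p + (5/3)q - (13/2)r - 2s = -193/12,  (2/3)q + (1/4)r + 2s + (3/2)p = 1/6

no solution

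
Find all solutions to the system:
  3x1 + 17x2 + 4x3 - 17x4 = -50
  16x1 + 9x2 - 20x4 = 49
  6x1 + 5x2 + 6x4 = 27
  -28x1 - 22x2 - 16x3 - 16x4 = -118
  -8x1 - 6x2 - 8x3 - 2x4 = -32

x1 = 6, x2 = -3, x3 = 0, x4 = 1

Row-reduce the augmented matrix:
R1 ← R1 / (3).
R2 ← R2 − 16·R1.
R3 ← R3 − 6·R1.
R4 ← R4 + 28·R1.
R5 ← R5 + 8·R1.
R2 ← R2 / (-245/3).
R1 ← R1 − 17/3·R2.
R3 ← R3 + 29·R2.
R4 ← R4 − 410/3·R2.
R5 ← R5 − 118/3·R2.
R3 ← R3 / (-104/245).
R1 ← R1 + 36/245·R3.
R2 ← R2 − 64/245·R3.
R4 ← R4 + 704/49·R3.
R5 ← R5 + 1864/245·R3.
R4 ← R4 / (-7292/13).
R1 ← R1 + 77/13·R4.
R2 ← R2 − 108/13·R4.
R3 ← R3 + 913/26·R4.
R5 ← R5 + 3646/13·R4.
R5 reduces to 0 = 0, so the extra equation is consistent.
Reading off the reduced rows gives x1 = 6, x2 = -3, x3 = 0, x4 = 1.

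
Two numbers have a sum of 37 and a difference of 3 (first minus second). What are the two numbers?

Let x = first number, y = second number.
  x + y = 37
  x - y = 3
From equation 1: x = 37 − y.
Substitute into equation 2 and solve: y = 17.
Then x = 20.

first number: 20, second number: 17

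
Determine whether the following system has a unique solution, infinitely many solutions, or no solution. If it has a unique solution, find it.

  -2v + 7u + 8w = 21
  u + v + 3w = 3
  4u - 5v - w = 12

infinitely many solutions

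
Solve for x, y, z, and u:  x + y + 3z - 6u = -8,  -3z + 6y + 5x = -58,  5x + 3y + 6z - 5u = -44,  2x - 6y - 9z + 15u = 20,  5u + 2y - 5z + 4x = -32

Row-reduce the augmented matrix:
R2 ← R2 − 5·R1.
R3 ← R3 − 5·R1.
R4 ← R4 − 2·R1.
R5 ← R5 − 4·R1.
R1 ← R1 − 1·R2.
R3 ← R3 + 2·R2.
R4 ← R4 + 8·R2.
R5 ← R5 + 2·R2.
R3 ← R3 / (-45).
R1 ← R1 − 21·R3.
R2 ← R2 + 18·R3.
R4 ← R4 + 159·R3.
R5 ← R5 + 53·R3.
R4 ← R4 / (-100/3).
R1 ← R1 − 11/3·R4.
R2 ← R2 + 4·R4.
R3 ← R3 + 17/9·R4.
R5 ← R5 + 100/9·R4.
R5 reduces to 0 = 0, so the extra equation is consistent.
Reading off the reduced rows gives x = -5, y = -6, z = -1, u = -1.

x = -5, y = -6, z = -1, u = -1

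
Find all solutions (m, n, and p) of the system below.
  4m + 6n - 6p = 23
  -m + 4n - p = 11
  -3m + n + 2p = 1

Row-reduce:
R1 ← R1 / (4).
R2 ← R2 + 1·R1.
R3 ← R3 + 3·R1.
R2 ← R2 / (11/2).
R1 ← R1 − 3/2·R2.
R3 ← R3 − 11/2·R2.
Row 3 reduces to 0 = 3/2, a contradiction. The system is inconsistent.

no solution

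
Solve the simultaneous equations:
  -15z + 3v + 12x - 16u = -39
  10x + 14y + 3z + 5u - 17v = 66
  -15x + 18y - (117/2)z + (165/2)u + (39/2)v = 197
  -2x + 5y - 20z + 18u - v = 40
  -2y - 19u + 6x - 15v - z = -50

no solution

Row-reduce:
R1 ← R1 / (12).
R2 ← R2 − 10·R1.
R3 ← R3 + 15·R1.
R4 ← R4 + 2·R1.
R5 ← R5 − 6·R1.
R2 ← R2 / (14).
R3 ← R3 − 18·R2.
R4 ← R4 − 5·R2.
R5 ← R5 + 2·R2.
R3 ← R3 / (-2721/28).
R1 ← R1 + 5/4·R3.
R2 ← R2 − 31/28·R3.
R4 ← R4 + 785/28·R3.
R5 ← R5 − 61/7·R3.
R4 ← R4 / (-6653/2721).
R1 ← R1 + 3327/1814·R4.
R2 ← R2 − 1590/907·R4.
R3 ← R3 + 1090/2721·R4.
R5 ← R5 + 13306/2721·R4.
Row 5 reduces to 0 = 4/3, a contradiction. The system is inconsistent.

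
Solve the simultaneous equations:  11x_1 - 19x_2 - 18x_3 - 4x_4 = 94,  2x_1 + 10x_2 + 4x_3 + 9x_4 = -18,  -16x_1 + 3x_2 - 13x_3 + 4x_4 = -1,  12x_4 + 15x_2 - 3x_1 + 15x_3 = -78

Row-reduce the augmented matrix:
R1 ← R1 / (11).
R2 ← R2 − 2·R1.
R3 ← R3 + 16·R1.
R4 ← R4 + 3·R1.
R2 ← R2 / (148/11).
R1 ← R1 + 19/11·R2.
R3 ← R3 + 271/11·R2.
R4 ← R4 − 108/11·R2.
R3 ← R3 / (-957/37).
R1 ← R1 + 26/37·R3.
R2 ← R2 − 20/37·R3.
R4 ← R4 − 177/37·R3.
R4 ← R4 / (8637/1276).
R1 ← R1 − 575/1276·R4.
R2 ← R2 − 1349/1276·R4.
R3 ← R3 + 789/1276·R4.
Reading off the reduced rows gives x_1 = 3, x_2 = 1, x_3 = -4, x_4 = -2.

x_1 = 3, x_2 = 1, x_3 = -4, x_4 = -2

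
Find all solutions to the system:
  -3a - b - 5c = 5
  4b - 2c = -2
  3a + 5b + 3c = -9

Row-reduce:
R1 ← R1 / (-3).
R3 ← R3 − 3·R1.
R2 ← R2 / (4).
R1 ← R1 − 1/3·R2.
R3 ← R3 − 4·R2.
Row 3 reduces to 0 = -2, a contradiction. The system is inconsistent.

no solution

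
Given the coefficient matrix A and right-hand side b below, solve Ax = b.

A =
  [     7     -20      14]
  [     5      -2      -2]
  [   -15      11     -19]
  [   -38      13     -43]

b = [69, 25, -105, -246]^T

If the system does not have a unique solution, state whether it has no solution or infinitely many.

x_1 = 5, x_2 = -1, x_3 = 1

Row-reduce the augmented matrix:
R1 ← R1 / (7).
R2 ← R2 − 5·R1.
R3 ← R3 + 15·R1.
R4 ← R4 + 38·R1.
R2 ← R2 / (86/7).
R1 ← R1 + 20/7·R2.
R3 ← R3 + 223/7·R2.
R4 ← R4 + 669/7·R2.
R3 ← R3 / (-865/43).
R1 ← R1 + 34/43·R3.
R2 ← R2 + 42/43·R3.
R4 ← R4 + 2595/43·R3.
R4 reduces to 0 = 0, so the extra equation is consistent.
Reading off the reduced rows gives x_1 = 5, x_2 = -1, x_3 = 1.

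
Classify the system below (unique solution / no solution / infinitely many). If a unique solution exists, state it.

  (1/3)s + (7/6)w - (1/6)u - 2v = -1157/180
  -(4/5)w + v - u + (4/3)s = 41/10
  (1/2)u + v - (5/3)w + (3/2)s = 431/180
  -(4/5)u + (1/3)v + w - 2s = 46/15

u = -5/2, v = 8/5, w = -8/3, s = -8/5

Row-reduce the augmented matrix:
R1 ← R1 / (-1/6).
R2 ← R2 + 1·R1.
R3 ← R3 − 1/2·R1.
R4 ← R4 + 4/5·R1.
R2 ← R2 / (13).
R1 ← R1 − 12·R2.
R3 ← R3 + 5·R2.
R4 ← R4 − 149/15·R2.
R3 ← R3 / (-7/6).
R1 ← R1 − 1/5·R3.
R2 ← R2 + 3/5·R3.
R4 ← R4 − 34/25·R3.
R4 ← R4 / (-278/585).
R1 ← R1 + 1·R4.
R2 ← R2 + 47/39·R4.
R3 ← R3 + 25/13·R4.
Reading off the reduced rows gives u = -5/2, v = 8/5, w = -8/3, s = -8/5.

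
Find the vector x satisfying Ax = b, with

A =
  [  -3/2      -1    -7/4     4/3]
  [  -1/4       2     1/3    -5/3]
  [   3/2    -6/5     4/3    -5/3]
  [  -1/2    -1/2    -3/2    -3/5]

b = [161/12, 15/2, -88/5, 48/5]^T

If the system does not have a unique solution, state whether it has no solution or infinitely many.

x_1 = -6, x_2 = 3, x_3 = -5, x_4 = -1

Row-reduce the augmented matrix:
R1 ← R1 / (-3/2).
R2 ← R2 + 1/4·R1.
R3 ← R3 − 3/2·R1.
R4 ← R4 + 1/2·R1.
R2 ← R2 / (13/6).
R1 ← R1 − 2/3·R2.
R3 ← R3 + 11/5·R2.
R4 ← R4 + 1/6·R2.
R3 ← R3 / (17/78).
R1 ← R1 − 38/39·R3.
R2 ← R2 − 15/52·R3.
R4 ← R4 + 271/312·R3.
R4 ← R4 / (-691/68).
R1 ← R1 − 2488/255·R4.
R2 ← R2 − 215/102·R4.
R3 ← R3 + 878/85·R4.
Reading off the reduced rows gives x_1 = -6, x_2 = 3, x_3 = -5, x_4 = -1.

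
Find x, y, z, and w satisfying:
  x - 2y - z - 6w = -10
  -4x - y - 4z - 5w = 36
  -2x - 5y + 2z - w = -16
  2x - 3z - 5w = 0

Row-reduce the augmented matrix:
R2 ← R2 + 4·R1.
R3 ← R3 + 2·R1.
R4 ← R4 − 2·R1.
R2 ← R2 / (-9).
R1 ← R1 + 2·R2.
R3 ← R3 + 9·R2.
R4 ← R4 − 4·R2.
R3 ← R3 / (8).
R1 ← R1 − 7/9·R3.
R2 ← R2 − 8/9·R3.
R4 ← R4 + 41/9·R3.
R4 ← R4 / (29/9).
R1 ← R1 + 10/9·R4.
R2 ← R2 − 13/9·R4.
R3 ← R3 − 2·R4.
Reading off the reduced rows gives x = -6, y = 4, z = -4, w = 0.

x = -6, y = 4, z = -4, w = 0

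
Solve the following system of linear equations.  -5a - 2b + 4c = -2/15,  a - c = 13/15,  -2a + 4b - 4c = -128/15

Row-reduce the augmented matrix:
R1 ← R1 / (-5).
R2 ← R2 − 1·R1.
R3 ← R3 + 2·R1.
R2 ← R2 / (-2/5).
R1 ← R1 − 2/5·R2.
R3 ← R3 − 24/5·R2.
R3 ← R3 / (-8).
R1 ← R1 + 1·R3.
R2 ← R2 − 1/2·R3.
Reading off the reduced rows gives a = 2/3, b = -2, c = -1/5.

a = 2/3, b = -2, c = -1/5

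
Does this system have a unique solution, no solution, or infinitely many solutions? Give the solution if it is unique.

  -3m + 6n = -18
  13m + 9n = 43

Row-reduce the augmented matrix:
R1 ← R1 / (-3).
R2 ← R2 − 13·R1.
R2 ← R2 / (35).
R1 ← R1 + 2·R2.
Reading off the reduced rows gives m = 4, n = -1.

m = 4, n = -1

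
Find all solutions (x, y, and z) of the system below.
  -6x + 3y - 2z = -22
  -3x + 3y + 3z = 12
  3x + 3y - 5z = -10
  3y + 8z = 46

x = 3, y = 2, z = 5

Row-reduce the augmented matrix:
R1 ← R1 / (-6).
R2 ← R2 + 3·R1.
R3 ← R3 − 3·R1.
R2 ← R2 / (3/2).
R1 ← R1 + 1/2·R2.
R3 ← R3 − 9/2·R2.
R4 ← R4 − 3·R2.
R3 ← R3 / (-18).
R1 ← R1 − 5/3·R3.
R2 ← R2 − 8/3·R3.
R4 reduces to 0 = 0, so the extra equation is consistent.
Reading off the reduced rows gives x = 3, y = 2, z = 5.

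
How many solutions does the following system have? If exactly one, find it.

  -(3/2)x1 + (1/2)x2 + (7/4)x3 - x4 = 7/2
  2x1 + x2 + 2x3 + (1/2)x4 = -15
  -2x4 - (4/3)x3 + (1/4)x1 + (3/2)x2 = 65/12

Row-reduce:
R1 ← R1 / (-3/2).
R2 ← R2 − 2·R1.
R3 ← R3 − 1/4·R1.
R2 ← R2 / (5/3).
R1 ← R1 + 1/3·R2.
R3 ← R3 − 19/12·R2.
R3 ← R3 / (-619/120).
R1 ← R1 + 3/10·R3.
R2 ← R2 − 13/5·R3.
Rank is 3 with 4 unknowns, leaving x4 free.

infinitely many solutions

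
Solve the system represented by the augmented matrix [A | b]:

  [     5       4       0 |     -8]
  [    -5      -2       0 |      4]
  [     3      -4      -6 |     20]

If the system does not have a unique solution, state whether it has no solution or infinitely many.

Row-reduce the augmented matrix:
R1 ← R1 / (5).
R2 ← R2 + 5·R1.
R3 ← R3 − 3·R1.
R2 ← R2 / (2).
R1 ← R1 − 4/5·R2.
R3 ← R3 + 32/5·R2.
R3 ← R3 / (-6).
Reading off the reduced rows gives x_1 = 0, x_2 = -2, x_3 = -2.

x_1 = 0, x_2 = -2, x_3 = -2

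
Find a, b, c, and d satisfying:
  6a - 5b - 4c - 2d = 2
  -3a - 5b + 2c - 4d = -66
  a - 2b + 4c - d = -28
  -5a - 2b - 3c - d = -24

Row-reduce the augmented matrix:
R1 ← R1 / (6).
R2 ← R2 + 3·R1.
R3 ← R3 − 1·R1.
R4 ← R4 + 5·R1.
R2 ← R2 / (-15/2).
R1 ← R1 + 5/6·R2.
R3 ← R3 + 7/6·R2.
R4 ← R4 + 37/6·R2.
R3 ← R3 / (14/3).
R1 ← R1 + 2/3·R3.
R4 ← R4 + 19/3·R3.
R4 ← R4 / (67/42).
R1 ← R1 − 5/21·R4.
R2 ← R2 − 2/3·R4.
R3 ← R3 − 1/42·R4.
Reading off the reduced rows gives a = 4, b = 6, c = -4, d = 4.

a = 4, b = 6, c = -4, d = 4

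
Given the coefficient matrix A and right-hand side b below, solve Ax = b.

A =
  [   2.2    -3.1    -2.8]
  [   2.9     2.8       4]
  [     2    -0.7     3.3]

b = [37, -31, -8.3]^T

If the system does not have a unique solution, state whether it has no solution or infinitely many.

Row-reduce the augmented matrix:
R1 ← R1 / (11/5).
R2 ← R2 − 29/10·R1.
R3 ← R3 − 2·R1.
R2 ← R2 / (303/44).
R1 ← R1 + 31/22·R2.
R3 ← R3 − 233/110·R2.
R3 ← R3 / (17573/5050).
R1 ← R1 − 152/505·R3.
R2 ← R2 − 564/505·R3.
Reading off the reduced rows gives x_1 = 2, x_2 = -6, x_3 = -5.

x_1 = 2, x_2 = -6, x_3 = -5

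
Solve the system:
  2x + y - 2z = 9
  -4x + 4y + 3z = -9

Row-reduce:
R1 ← R1 / (2).
R2 ← R2 + 4·R1.
R2 ← R2 / (6).
R1 ← R1 − 1/2·R2.
Rank is 2 with 3 unknowns, leaving z free.

infinitely many solutions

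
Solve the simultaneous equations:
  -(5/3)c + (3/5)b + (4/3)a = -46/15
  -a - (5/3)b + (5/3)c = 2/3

Row-reduce:
R1 ← R1 / (4/3).
R2 ← R2 + 1·R1.
R2 ← R2 / (-73/60).
R1 ← R1 − 9/20·R2.
Rank is 2 with 3 unknowns, leaving c free.

infinitely many solutions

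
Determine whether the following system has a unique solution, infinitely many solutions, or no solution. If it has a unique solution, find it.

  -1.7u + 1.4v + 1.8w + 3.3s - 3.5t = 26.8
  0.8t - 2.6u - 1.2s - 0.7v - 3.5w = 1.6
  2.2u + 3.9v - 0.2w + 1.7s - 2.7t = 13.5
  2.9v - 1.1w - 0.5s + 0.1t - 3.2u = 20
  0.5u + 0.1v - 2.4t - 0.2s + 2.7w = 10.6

u = -4, v = 3, w = 1, s = 0, t = -4

Row-reduce the augmented matrix:
R1 ← R1 / (-17/10).
R2 ← R2 + 13/5·R1.
R3 ← R3 − 11/5·R1.
R4 ← R4 + 16/5·R1.
R5 ← R5 − 1/2·R1.
R2 ← R2 / (-483/170).
R1 ← R1 + 14/17·R2.
R3 ← R3 − 971/170·R2.
R4 ← R4 − 9/34·R2.
R5 ← R5 − 87/170·R2.
R3 ← R3 / (-50431/4830).
R1 ← R1 − 52/69·R3.
R2 ← R2 − 1063/483·R3.
R4 ← R4 + 4082/805·R3.
R5 ← R5 − 1693/805·R3.
R4 ← R4 / (-2064749/504310).
R1 ← R1 + 30559/50431·R4.
R2 ← R2 − 40853/50431·R4.
R3 ← R3 − 31821/50431·R4.
R5 ← R5 + 848087/504310·R4.
R5 ← R5 / (-33480238/10323745).
R1 ← R1 + 121594/2064749·R5.
R2 ← R2 + 287706/2064749·R5.
R3 ← R3 − 499850/2064749·R5.
R4 ← R4 + 2403113/2064749·R5.
Reading off the reduced rows gives u = -4, v = 3, w = 1, s = 0, t = -4.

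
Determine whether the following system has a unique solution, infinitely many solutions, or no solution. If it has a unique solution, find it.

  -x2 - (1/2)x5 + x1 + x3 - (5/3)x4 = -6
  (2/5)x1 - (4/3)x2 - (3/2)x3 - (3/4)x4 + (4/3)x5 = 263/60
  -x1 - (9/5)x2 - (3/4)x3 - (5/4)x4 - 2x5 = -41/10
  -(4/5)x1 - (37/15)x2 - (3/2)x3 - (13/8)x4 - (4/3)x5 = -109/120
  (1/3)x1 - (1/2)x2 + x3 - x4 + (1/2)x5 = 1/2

no solution

Row-reduce:
R2 ← R2 − 2/5·R1.
R3 ← R3 + 1·R1.
R4 ← R4 + 4/5·R1.
R5 ← R5 − 1/3·R1.
R2 ← R2 / (-14/15).
R1 ← R1 + 1·R2.
R3 ← R3 + 14/5·R2.
R4 ← R4 + 49/15·R2.
R5 ← R5 + 1/6·R2.
R3 ← R3 / (119/20).
R1 ← R1 − 85/28·R3.
R2 ← R2 − 57/28·R3.
R4 ← R4 − 119/20·R3.
R5 ← R5 − 169/168·R3.
Swap R4 and R5.
R4 ← R4 / (851/39984).
R1 ← R1 + 85/392·R4.
R2 ← R2 − 6675/6664·R4.
R3 ← R3 + 160/357·R4.
Row 5 reduces to 0 = 1, a contradiction. The system is inconsistent.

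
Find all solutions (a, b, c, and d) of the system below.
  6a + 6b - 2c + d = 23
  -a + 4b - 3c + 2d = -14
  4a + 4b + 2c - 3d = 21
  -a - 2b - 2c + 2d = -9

Row-reduce the augmented matrix:
R1 ← R1 / (6).
R2 ← R2 + 1·R1.
R3 ← R3 − 4·R1.
R4 ← R4 + 1·R1.
R2 ← R2 / (5).
R1 ← R1 − 1·R2.
R4 ← R4 + 1·R2.
R3 ← R3 / (10/3).
R1 ← R1 − 1/3·R3.
R2 ← R2 + 2/3·R3.
R4 ← R4 + 3·R3.
R4 ← R4 / (-7/10).
R1 ← R1 − 1/10·R4.
R2 ← R2 + 3/10·R4.
R3 ← R3 + 11/10·R4.
Reading off the reduced rows gives a = 5, b = 0, c = 5, d = 3.

a = 5, b = 0, c = 5, d = 3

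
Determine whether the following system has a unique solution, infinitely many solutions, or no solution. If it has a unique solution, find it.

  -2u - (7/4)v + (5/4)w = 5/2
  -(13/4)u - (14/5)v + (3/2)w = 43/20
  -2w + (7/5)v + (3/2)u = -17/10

no solution

Row-reduce:
R1 ← R1 / (-2).
R2 ← R2 + 13/4·R1.
R3 ← R3 − 3/2·R1.
R2 ← R2 / (7/160).
R1 ← R1 − 7/8·R2.
R3 ← R3 − 7/80·R2.
Row 3 reduces to 0 = 4, a contradiction. The system is inconsistent.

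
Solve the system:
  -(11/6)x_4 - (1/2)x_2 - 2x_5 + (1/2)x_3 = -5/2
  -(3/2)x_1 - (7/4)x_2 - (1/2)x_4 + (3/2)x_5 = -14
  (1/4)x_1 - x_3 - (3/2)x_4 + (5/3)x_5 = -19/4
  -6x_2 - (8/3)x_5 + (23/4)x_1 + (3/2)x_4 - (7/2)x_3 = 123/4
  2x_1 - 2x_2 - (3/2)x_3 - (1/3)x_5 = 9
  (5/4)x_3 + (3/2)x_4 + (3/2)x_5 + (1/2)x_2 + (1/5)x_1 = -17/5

no solution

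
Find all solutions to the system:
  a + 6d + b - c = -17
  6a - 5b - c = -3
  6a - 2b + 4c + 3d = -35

infinitely many solutions

Row-reduce:
R2 ← R2 − 6·R1.
R3 ← R3 − 6·R1.
R2 ← R2 / (-11).
R1 ← R1 − 1·R2.
R3 ← R3 + 8·R2.
R3 ← R3 / (70/11).
R1 ← R1 + 6/11·R3.
R2 ← R2 + 5/11·R3.
Rank is 3 with 4 unknowns, leaving d free.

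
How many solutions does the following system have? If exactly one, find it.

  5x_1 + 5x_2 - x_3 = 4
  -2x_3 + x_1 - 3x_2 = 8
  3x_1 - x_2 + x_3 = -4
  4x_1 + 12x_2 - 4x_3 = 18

Row-reduce:
R1 ← R1 / (5).
R2 ← R2 − 1·R1.
R3 ← R3 − 3·R1.
R4 ← R4 − 4·R1.
R2 ← R2 / (-4).
R1 ← R1 − 1·R2.
R3 ← R3 + 4·R2.
R4 ← R4 − 8·R2.
R3 ← R3 / (17/5).
R1 ← R1 + 13/20·R3.
R2 ← R2 − 9/20·R3.
R4 ← R4 + 34/5·R3.
Row 4 reduces to 0 = 2, a contradiction. The system is inconsistent.

no solution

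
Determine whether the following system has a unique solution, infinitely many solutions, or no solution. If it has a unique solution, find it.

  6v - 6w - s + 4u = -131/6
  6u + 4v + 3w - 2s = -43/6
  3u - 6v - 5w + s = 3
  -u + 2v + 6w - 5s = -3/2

u = -1/3, v = -5/3, w = 3/2, s = 3/2

Row-reduce the augmented matrix:
R1 ← R1 / (4).
R2 ← R2 − 6·R1.
R3 ← R3 − 3·R1.
R4 ← R4 + 1·R1.
R2 ← R2 / (-5).
R1 ← R1 − 3/2·R2.
R3 ← R3 + 21/2·R2.
R4 ← R4 − 7/2·R2.
R3 ← R3 / (-257/10).
R1 ← R1 − 21/10·R3.
R2 ← R2 + 12/5·R3.
R4 ← R4 − 129/10·R3.
R4 ← R4 / (-1078/257).
R1 ← R1 + 44/257·R4.
R2 ← R2 + 83/514·R4.
R3 ← R3 + 28/257·R4.
Reading off the reduced rows gives u = -1/3, v = -5/3, w = 3/2, s = 3/2.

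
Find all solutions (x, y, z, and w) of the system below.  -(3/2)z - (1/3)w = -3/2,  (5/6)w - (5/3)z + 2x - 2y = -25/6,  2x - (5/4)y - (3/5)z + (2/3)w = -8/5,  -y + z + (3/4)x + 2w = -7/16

x = 3/4, y = 2, z = 1, w = 0

Row-reduce the augmented matrix:
Swap R1 and R2.
R1 ← R1 / (2).
R3 ← R3 − 2·R1.
R4 ← R4 − 3/4·R1.
Swap R2 and R3.
R2 ← R2 / (3/4).
R1 ← R1 + 1·R2.
R4 ← R4 + 1/4·R2.
R3 ← R3 / (-3/2).
R1 ← R1 − 53/90·R3.
R2 ← R2 − 64/45·R3.
R4 ← R4 − 713/360·R3.
R4 ← R4 / (7723/6480).
R1 ← R1 − 103/1620·R4.
R2 ← R2 + 218/405·R4.
R3 ← R3 − 2/9·R4.
Reading off the reduced rows gives x = 3/4, y = 2, z = 1, w = 0.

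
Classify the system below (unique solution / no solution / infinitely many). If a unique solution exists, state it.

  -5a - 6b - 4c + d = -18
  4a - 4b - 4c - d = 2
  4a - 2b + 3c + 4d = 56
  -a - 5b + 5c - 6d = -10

a = 4, b = -2, c = 4, d = 6

Row-reduce the augmented matrix:
R1 ← R1 / (-5).
R2 ← R2 − 4·R1.
R3 ← R3 − 4·R1.
R4 ← R4 + 1·R1.
R2 ← R2 / (-44/5).
R1 ← R1 − 6/5·R2.
R3 ← R3 + 34/5·R2.
R4 ← R4 + 19/5·R2.
R3 ← R3 / (59/11).
R1 ← R1 + 2/11·R3.
R2 ← R2 − 9/11·R3.
R4 ← R4 − 98/11·R3.
R4 ← R4 / (-3385/236).
R1 ← R1 + 7/118·R4.
R2 ← R2 + 173/236·R4.
R3 ← R3 − 109/118·R4.
Reading off the reduced rows gives a = 4, b = -2, c = 4, d = 6.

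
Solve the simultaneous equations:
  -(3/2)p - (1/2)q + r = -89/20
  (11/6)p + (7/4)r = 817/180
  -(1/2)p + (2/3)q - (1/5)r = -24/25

p = 8/3, q = 1/2, r = -1/5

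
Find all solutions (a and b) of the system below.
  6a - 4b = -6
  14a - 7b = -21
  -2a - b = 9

Row-reduce the augmented matrix:
R1 ← R1 / (6).
R2 ← R2 − 14·R1.
R3 ← R3 + 2·R1.
R2 ← R2 / (7/3).
R1 ← R1 + 2/3·R2.
R3 ← R3 + 7/3·R2.
R3 reduces to 0 = 0, so the extra equation is consistent.
Reading off the reduced rows gives a = -3, b = -3.

a = -3, b = -3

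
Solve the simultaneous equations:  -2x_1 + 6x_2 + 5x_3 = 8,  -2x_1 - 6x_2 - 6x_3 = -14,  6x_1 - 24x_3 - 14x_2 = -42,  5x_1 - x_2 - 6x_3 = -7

x_1 = 1, x_2 = 0, x_3 = 2

Row-reduce the augmented matrix:
R1 ← R1 / (-2).
R2 ← R2 + 2·R1.
R3 ← R3 − 6·R1.
R4 ← R4 − 5·R1.
R2 ← R2 / (-12).
R1 ← R1 + 3·R2.
R3 ← R3 − 4·R2.
R4 ← R4 − 14·R2.
R3 ← R3 / (-38/3).
R1 ← R1 − 1/4·R3.
R2 ← R2 − 11/12·R3.
R4 ← R4 + 19/3·R3.
R4 reduces to 0 = 0, so the extra equation is consistent.
Reading off the reduced rows gives x_1 = 1, x_2 = 0, x_3 = 2.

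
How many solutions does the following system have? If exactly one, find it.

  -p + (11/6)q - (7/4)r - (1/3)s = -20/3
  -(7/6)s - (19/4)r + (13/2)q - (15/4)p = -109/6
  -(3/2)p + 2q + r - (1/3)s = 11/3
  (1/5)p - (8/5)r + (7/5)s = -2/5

infinitely many solutions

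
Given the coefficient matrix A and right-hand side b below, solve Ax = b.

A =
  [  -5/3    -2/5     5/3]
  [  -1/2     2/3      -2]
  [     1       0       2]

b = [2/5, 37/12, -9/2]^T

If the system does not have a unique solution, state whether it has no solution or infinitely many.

x_1 = -3/2, x_2 = -1, x_3 = -3/2

Row-reduce the augmented matrix:
R1 ← R1 / (-5/3).
R2 ← R2 + 1/2·R1.
R3 ← R3 − 1·R1.
R2 ← R2 / (59/75).
R1 ← R1 − 6/25·R2.
R3 ← R3 + 6/25·R2.
R3 ← R3 / (132/59).
R1 ← R1 + 14/59·R3.
R2 ← R2 + 375/118·R3.
Reading off the reduced rows gives x_1 = -3/2, x_2 = -1, x_3 = -3/2.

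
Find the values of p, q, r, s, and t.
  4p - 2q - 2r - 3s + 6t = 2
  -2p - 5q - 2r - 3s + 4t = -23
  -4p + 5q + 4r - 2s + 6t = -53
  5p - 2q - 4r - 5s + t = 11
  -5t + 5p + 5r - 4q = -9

p = 4, q = 1, r = -6, s = 6, t = -1

Row-reduce the augmented matrix:
R1 ← R1 / (4).
R2 ← R2 + 2·R1.
R3 ← R3 + 4·R1.
R4 ← R4 − 5·R1.
R5 ← R5 − 5·R1.
R2 ← R2 / (-6).
R1 ← R1 + 1/2·R2.
R3 ← R3 − 3·R2.
R4 ← R4 − 1/2·R2.
R5 ← R5 + 3/2·R2.
R3 ← R3 / (1/2).
R1 ← R1 + 1/4·R3.
R2 ← R2 − 1/2·R3.
R4 ← R4 + 7/4·R3.
R5 ← R5 − 33/4·R3.
R4 ← R4 / (-27).
R1 ← R1 + 4·R4.
R2 ← R2 − 8·R4.
R3 ← R3 + 29/2·R4.
R5 ← R5 − 249/2·R4.
R5 ← R5 / (-2545/54).
R1 ← R1 − 122/81·R5.
R2 ← R2 + 190/81·R5.
R3 ← R3 − 817/162·R5.
R4 ← R4 + 145/81·R5.
Reading off the reduced rows gives p = 4, q = 1, r = -6, s = 6, t = -1.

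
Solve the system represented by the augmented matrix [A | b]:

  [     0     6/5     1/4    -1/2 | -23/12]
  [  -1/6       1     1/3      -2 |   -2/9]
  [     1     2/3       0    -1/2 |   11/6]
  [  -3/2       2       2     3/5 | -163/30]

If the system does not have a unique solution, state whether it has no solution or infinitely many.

x_1 = 3, x_2 = -5/2, x_3 = 7/3, x_4 = -1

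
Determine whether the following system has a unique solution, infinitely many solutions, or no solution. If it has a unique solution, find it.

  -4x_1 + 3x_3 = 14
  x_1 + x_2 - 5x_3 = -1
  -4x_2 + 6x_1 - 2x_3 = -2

x_1 = -5, x_2 = -6, x_3 = -2

Row-reduce the augmented matrix:
R1 ← R1 / (-4).
R2 ← R2 − 1·R1.
R3 ← R3 − 6·R1.
R3 ← R3 + 4·R2.
R3 ← R3 / (-29/2).
R1 ← R1 + 3/4·R3.
R2 ← R2 + 17/4·R3.
Reading off the reduced rows gives x_1 = -5, x_2 = -6, x_3 = -2.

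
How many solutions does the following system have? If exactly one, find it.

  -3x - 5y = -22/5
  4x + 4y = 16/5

Row-reduce the augmented matrix:
R1 ← R1 / (-3).
R2 ← R2 − 4·R1.
R2 ← R2 / (-8/3).
R1 ← R1 − 5/3·R2.
Reading off the reduced rows gives x = -1/5, y = 1.

x = -1/5, y = 1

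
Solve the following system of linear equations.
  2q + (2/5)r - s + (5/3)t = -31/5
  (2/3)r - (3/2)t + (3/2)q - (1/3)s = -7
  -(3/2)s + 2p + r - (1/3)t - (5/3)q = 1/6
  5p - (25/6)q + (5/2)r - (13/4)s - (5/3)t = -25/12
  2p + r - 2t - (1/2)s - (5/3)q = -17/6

no solution

Row-reduce:
Swap R1 and R3.
R1 ← R1 / (2).
R4 ← R4 − 5·R1.
R5 ← R5 − 2·R1.
R2 ← R2 / (3/2).
R1 ← R1 + 5/6·R2.
R3 ← R3 − 2·R2.
R3 ← R3 / (-22/45).
R1 ← R1 − 47/54·R3.
R2 ← R2 − 4/9·R3.
R4 ← R4 / (1/2).
R1 ← R1 + 127/66·R4.
R2 ← R2 + 8/11·R4.
R3 ← R3 − 25/22·R4.
R5 ← R5 − 1·R4.
Row 5 reduces to 0 = 2, a contradiction. The system is inconsistent.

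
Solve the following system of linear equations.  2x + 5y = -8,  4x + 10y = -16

infinitely many solutions

Row-reduce:
R1 ← R1 / (2).
R2 ← R2 − 4·R1.
Rank is 1 with 2 unknowns, leaving y free.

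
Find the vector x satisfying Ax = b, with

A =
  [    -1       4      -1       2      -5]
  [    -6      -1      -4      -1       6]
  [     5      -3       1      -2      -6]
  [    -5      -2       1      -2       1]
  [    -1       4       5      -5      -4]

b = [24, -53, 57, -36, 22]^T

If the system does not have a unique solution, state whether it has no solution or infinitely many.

x_1 = 6, x_2 = 2, x_3 = -3, x_4 = -3, x_5 = -5

Row-reduce the augmented matrix:
R1 ← R1 / (-1).
R2 ← R2 + 6·R1.
R3 ← R3 − 5·R1.
R4 ← R4 + 5·R1.
R5 ← R5 + 1·R1.
R2 ← R2 / (-25).
R1 ← R1 + 4·R2.
R3 ← R3 − 17·R2.
R4 ← R4 + 22·R2.
R3 ← R3 / (-66/25).
R1 ← R1 − 17/25·R3.
R2 ← R2 + 2/25·R3.
R4 ← R4 − 106/25·R3.
R5 ← R5 − 6·R3.
R4 ← R4 / (-21/11).
R1 ← R1 + 3/22·R4.
R2 ← R2 − 6/11·R4.
R3 ← R3 − 7/22·R4.
R5 ← R5 + 98/11·R4.
R5 ← R5 / (554/9).
R1 ← R1 + 9/7·R5.
R2 ← R2 + 41/7·R5.
R3 ← R3 + 2/9·R5.
R4 ← R4 − 533/63·R5.
Reading off the reduced rows gives x_1 = 6, x_2 = 2, x_3 = -3, x_4 = -3, x_5 = -5.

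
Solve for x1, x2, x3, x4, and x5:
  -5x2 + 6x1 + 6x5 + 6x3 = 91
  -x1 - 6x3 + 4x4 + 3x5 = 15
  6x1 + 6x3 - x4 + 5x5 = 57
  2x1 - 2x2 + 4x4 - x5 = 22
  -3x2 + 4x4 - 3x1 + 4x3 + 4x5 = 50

x1 = 3, x2 = -5, x3 = 2, x4 = 3, x5 = 6

Row-reduce the augmented matrix:
R1 ← R1 / (6).
R2 ← R2 + 1·R1.
R3 ← R3 − 6·R1.
R4 ← R4 − 2·R1.
R5 ← R5 + 3·R1.
R2 ← R2 / (-5/6).
R1 ← R1 + 5/6·R2.
R3 ← R3 − 5·R2.
R4 ← R4 + 1/3·R2.
R5 ← R5 + 11/2·R2.
R3 ← R3 / (-30).
R1 ← R1 − 6·R3.
R2 ← R2 − 6·R3.
R5 ← R5 − 40·R3.
R4 ← R4 / (12/5).
R1 ← R1 − 3/5·R4.
R2 ← R2 + 1/5·R4.
R3 ← R3 + 23/30·R4.
R5 ← R5 − 124/15·R4.
R5 ← R5 / (244/9).
R1 ← R1 − 11/4·R5.
R2 ← R2 + 7/12·R5.
R3 ← R3 + 161/72·R5.
R4 ← R4 + 23/12·R5.
Reading off the reduced rows gives x1 = 3, x2 = -5, x3 = 2, x4 = 3, x5 = 6.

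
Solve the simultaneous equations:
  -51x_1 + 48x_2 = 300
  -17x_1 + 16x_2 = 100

Row-reduce:
R1 ← R1 / (-51).
R2 ← R2 + 17·R1.
Rank is 1 with 2 unknowns, leaving x_2 free.

infinitely many solutions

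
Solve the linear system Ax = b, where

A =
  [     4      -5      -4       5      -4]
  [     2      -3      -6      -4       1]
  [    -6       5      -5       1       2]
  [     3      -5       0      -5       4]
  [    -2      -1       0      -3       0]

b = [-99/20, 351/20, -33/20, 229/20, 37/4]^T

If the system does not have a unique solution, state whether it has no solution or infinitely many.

x_1 = 0, x_2 = -1/4, x_3 = -1, x_4 = -3, x_5 = -6/5

Row-reduce the augmented matrix:
R1 ← R1 / (4).
R2 ← R2 − 2·R1.
R3 ← R3 + 6·R1.
R4 ← R4 − 3·R1.
R5 ← R5 + 2·R1.
R2 ← R2 / (-1/2).
R1 ← R1 + 5/4·R2.
R3 ← R3 + 5/2·R2.
R4 ← R4 + 5/4·R2.
R5 ← R5 + 7/2·R2.
R3 ← R3 / (9).
R1 ← R1 − 9·R3.
R2 ← R2 − 8·R3.
R4 ← R4 − 13·R3.
R5 ← R5 − 26·R3.
R4 ← R4 / (-931/18).
R1 ← R1 + 47/2·R4.
R2 ← R2 + 211/9·R4.
R3 ← R3 − 41/9·R4.
R5 ← R5 + 661/9·R4.
R5 ← R5 / (-5932/931).
R1 ← R1 + 1622/931·R5.
R2 ← R2 + 1233/931·R5.
R3 ← R3 − 244/931·R5.
R4 ← R4 + 485/931·R5.
Reading off the reduced rows gives x_1 = 0, x_2 = -1/4, x_3 = -1, x_4 = -3, x_5 = -6/5.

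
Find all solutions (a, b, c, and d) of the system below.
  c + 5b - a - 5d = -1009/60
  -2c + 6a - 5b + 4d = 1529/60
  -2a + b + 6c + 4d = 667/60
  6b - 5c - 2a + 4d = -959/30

Row-reduce the augmented matrix:
R1 ← R1 / (-1).
R2 ← R2 − 6·R1.
R3 ← R3 + 2·R1.
R4 ← R4 + 2·R1.
R2 ← R2 / (25).
R1 ← R1 + 5·R2.
R3 ← R3 + 9·R2.
R4 ← R4 + 4·R2.
R3 ← R3 / (136/25).
R1 ← R1 + 1/5·R3.
R2 ← R2 − 4/25·R3.
R4 ← R4 + 159/25·R3.
R4 ← R4 / (519/34).
R1 ← R1 + 1/34·R4.
R2 ← R2 + 20/17·R4.
R3 ← R3 − 29/34·R4.
Reading off the reduced rows gives a = 12/5, b = -11/4, c = 8/3, d = 2/3.

a = 12/5, b = -11/4, c = 8/3, d = 2/3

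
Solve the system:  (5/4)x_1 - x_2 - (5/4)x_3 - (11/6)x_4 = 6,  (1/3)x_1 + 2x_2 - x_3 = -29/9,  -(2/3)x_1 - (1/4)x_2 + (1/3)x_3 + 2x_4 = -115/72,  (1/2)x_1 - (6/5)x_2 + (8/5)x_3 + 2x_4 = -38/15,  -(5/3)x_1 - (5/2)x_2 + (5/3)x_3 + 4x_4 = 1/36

Row-reduce the augmented matrix:
R1 ← R1 / (5/4).
R2 ← R2 − 1/3·R1.
R3 ← R3 + 2/3·R1.
R4 ← R4 − 1/2·R1.
R5 ← R5 + 5/3·R1.
R2 ← R2 / (34/15).
R1 ← R1 + 4/5·R2.
R3 ← R3 + 47/60·R2.
R4 ← R4 + 4/5·R2.
R5 ← R5 + 23/6·R2.
R3 ← R3 / (-115/204).
R1 ← R1 + 21/17·R3.
R2 ← R2 + 5/17·R3.
R4 ← R4 − 317/170·R3.
R5 ← R5 + 115/102·R3.
R4 ← R4 / (7873/1150).
R1 ← R1 + 449/115·R4.
R2 ← R2 + 28/69·R4.
R3 ← R3 + 243/115·R4.
R5 reduces to 0 = 0, so the extra equation is consistent.
Reading off the reduced rows gives x_1 = -2/3, x_2 = -5/2, x_3 = -2, x_4 = -1.

x_1 = -2/3, x_2 = -5/2, x_3 = -2, x_4 = -1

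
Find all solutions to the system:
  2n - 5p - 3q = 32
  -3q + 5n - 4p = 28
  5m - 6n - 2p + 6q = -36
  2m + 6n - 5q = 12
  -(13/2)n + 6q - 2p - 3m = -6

no solution

Row-reduce:
Swap R1 and R3.
R1 ← R1 / (5).
R4 ← R4 − 2·R1.
R5 ← R5 + 3·R1.
R2 ← R2 / (5).
R1 ← R1 + 6/5·R2.
R3 ← R3 − 2·R2.
R4 ← R4 − 42/5·R2.
R5 ← R5 + 101/10·R2.
R3 ← R3 / (-17/5).
R1 ← R1 + 34/25·R3.
R2 ← R2 + 4/5·R3.
R4 ← R4 − 188/25·R3.
R5 ← R5 + 282/25·R3.
R4 ← R4 / (-539/85).
R1 ← R1 − 6/5·R4.
R2 ← R2 + 3/17·R4.
R3 ← R3 − 9/17·R4.
R5 ← R5 − 1617/170·R4.
Row 5 reduces to 0 = -2, a contradiction. The system is inconsistent.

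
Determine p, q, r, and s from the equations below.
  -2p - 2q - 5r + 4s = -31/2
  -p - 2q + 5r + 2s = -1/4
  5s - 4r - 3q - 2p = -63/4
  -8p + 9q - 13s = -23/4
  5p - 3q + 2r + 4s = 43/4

p = 11/4, q = 0, r = 1, s = -5/4

Row-reduce the augmented matrix:
R1 ← R1 / (-2).
R2 ← R2 + 1·R1.
R3 ← R3 + 2·R1.
R4 ← R4 + 8·R1.
R5 ← R5 − 5·R1.
R2 ← R2 / (-1).
R1 ← R1 − 1·R2.
R3 ← R3 + 1·R2.
R4 ← R4 − 17·R2.
R5 ← R5 + 8·R2.
R3 ← R3 / (-13/2).
R1 ← R1 − 10·R3.
R2 ← R2 + 15/2·R3.
R4 ← R4 − 295/2·R3.
R5 ← R5 + 141/2·R3.
R4 ← R4 / (-82/13).
R1 ← R1 + 6/13·R4.
R2 ← R2 + 15/13·R4.
R3 ← R3 + 2/13·R4.
R5 ← R5 − 41/13·R4.
R5 reduces to 0 = 0, so the extra equation is consistent.
Reading off the reduced rows gives p = 11/4, q = 0, r = 1, s = -5/4.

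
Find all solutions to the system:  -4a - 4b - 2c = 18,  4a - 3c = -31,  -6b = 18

a = -4, b = -3, c = 5

Row-reduce the augmented matrix:
R1 ← R1 / (-4).
R2 ← R2 − 4·R1.
R2 ← R2 / (-4).
R1 ← R1 − 1·R2.
R3 ← R3 + 6·R2.
R3 ← R3 / (15/2).
R1 ← R1 + 3/4·R3.
R2 ← R2 − 5/4·R3.
Reading off the reduced rows gives a = -4, b = -3, c = 5.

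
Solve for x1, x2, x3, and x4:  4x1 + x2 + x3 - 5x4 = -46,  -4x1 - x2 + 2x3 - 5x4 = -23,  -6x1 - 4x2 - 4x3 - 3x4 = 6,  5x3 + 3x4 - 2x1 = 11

x1 = -4, x2 = 3, x3 = -3, x4 = 6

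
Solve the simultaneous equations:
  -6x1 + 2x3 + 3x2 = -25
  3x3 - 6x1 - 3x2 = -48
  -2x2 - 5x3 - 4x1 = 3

x1 = 4, x2 = 3, x3 = -5

Row-reduce the augmented matrix:
R1 ← R1 / (-6).
R2 ← R2 + 6·R1.
R3 ← R3 + 4·R1.
R2 ← R2 / (-6).
R1 ← R1 + 1/2·R2.
R3 ← R3 + 4·R2.
R3 ← R3 / (-7).
R1 ← R1 + 5/12·R3.
R2 ← R2 + 1/6·R3.
Reading off the reduced rows gives x1 = 4, x2 = 3, x3 = -5.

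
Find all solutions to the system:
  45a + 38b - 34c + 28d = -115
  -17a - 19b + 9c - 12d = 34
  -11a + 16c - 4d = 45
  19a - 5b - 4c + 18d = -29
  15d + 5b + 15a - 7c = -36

Row-reduce:
R1 ← R1 / (45).
R2 ← R2 + 17·R1.
R3 ← R3 + 11·R1.
R4 ← R4 − 19·R1.
R5 ← R5 − 15·R1.
R2 ← R2 / (-209/45).
R1 ← R1 − 38/45·R2.
R3 ← R3 − 418/45·R2.
R4 ← R4 + 947/45·R2.
R5 ← R5 + 23/3·R2.
Swap R3 and R4.
R3 ← R3 / (5805/209).
R1 ← R1 + 16/11·R3.
R2 ← R2 − 173/209·R3.
R5 ← R5 − 2232/209·R3.
Swap R4 and R5.
R4 ← R4 / (2039/645).
R1 ← R1 − 5948/5805·R4.
R2 ← R2 + 406/5805·R4.
R3 ← R3 − 2638/5805·R4.
Row 5 reduces to 0 = -2, a contradiction. The system is inconsistent.

no solution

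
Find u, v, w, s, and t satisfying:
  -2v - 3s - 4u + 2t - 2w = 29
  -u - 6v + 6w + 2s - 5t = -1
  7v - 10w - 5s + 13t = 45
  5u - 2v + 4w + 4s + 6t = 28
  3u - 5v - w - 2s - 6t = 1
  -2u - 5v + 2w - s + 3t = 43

u = 0, v = -5, w = 0, s = -3, t = 5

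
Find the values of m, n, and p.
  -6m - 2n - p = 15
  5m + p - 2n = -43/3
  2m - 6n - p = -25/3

m = -8/3, n = 1/2, p = 0

Row-reduce the augmented matrix:
R1 ← R1 / (-6).
R2 ← R2 − 5·R1.
R3 ← R3 − 2·R1.
R2 ← R2 / (-11/3).
R1 ← R1 − 1/3·R2.
R3 ← R3 + 20/3·R2.
R3 ← R3 / (-18/11).
R1 ← R1 − 2/11·R3.
R2 ← R2 + 1/22·R3.
Reading off the reduced rows gives m = -8/3, n = 1/2, p = 0.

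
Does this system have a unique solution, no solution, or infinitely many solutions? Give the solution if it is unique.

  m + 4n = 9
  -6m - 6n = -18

From equation 1: m = 9 − 4·n.
Substitute into equation 2 and solve: n = 2.
Then m = 1.

m = 1, n = 2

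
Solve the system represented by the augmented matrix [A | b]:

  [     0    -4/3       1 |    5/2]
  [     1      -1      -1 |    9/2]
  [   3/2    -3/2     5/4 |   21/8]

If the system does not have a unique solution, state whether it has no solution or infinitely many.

x_1 = 0, x_2 = -3, x_3 = -3/2

Row-reduce the augmented matrix:
Swap R1 and R2.
R3 ← R3 − 3/2·R1.
R2 ← R2 / (-4/3).
R1 ← R1 + 1·R2.
R3 ← R3 / (11/4).
R1 ← R1 + 7/4·R3.
R2 ← R2 + 3/4·R3.
Reading off the reduced rows gives x_1 = 0, x_2 = -3, x_3 = -3/2.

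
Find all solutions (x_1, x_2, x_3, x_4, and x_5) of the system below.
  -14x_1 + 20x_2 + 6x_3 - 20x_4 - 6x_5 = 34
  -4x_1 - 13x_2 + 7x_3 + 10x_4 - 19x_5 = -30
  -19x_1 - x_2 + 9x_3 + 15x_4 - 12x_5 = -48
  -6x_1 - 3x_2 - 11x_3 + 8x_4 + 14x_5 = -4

Row-reduce:
R1 ← R1 / (-14).
R2 ← R2 + 4·R1.
R3 ← R3 + 19·R1.
R4 ← R4 + 6·R1.
R2 ← R2 / (-131/7).
R1 ← R1 + 10/7·R2.
R3 ← R3 + 197/7·R2.
R4 ← R4 + 81/7·R2.
R3 ← R3 / (-929/131).
R1 ← R1 + 109/131·R3.
R2 ← R2 + 37/131·R3.
R4 ← R4 + 2206/131·R3.
R4 ← R4 / (-34468/929).
R1 ← R1 + 1805/929·R4.
R2 ← R2 + 1465/929·R4.
R3 ← R3 + 2425/929·R4.
Rank is 4 with 5 unknowns, leaving x_5 free.

infinitely many solutions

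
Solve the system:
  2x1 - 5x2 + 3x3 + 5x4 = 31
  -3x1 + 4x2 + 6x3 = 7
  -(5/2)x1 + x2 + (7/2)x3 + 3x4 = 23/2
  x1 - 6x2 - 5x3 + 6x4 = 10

Row-reduce:
R1 ← R1 / (2).
R2 ← R2 + 3·R1.
R3 ← R3 + 5/2·R1.
R4 ← R4 − 1·R1.
R2 ← R2 / (-7/2).
R1 ← R1 + 5/2·R2.
R3 ← R3 + 21/4·R2.
R4 ← R4 + 7/2·R2.
R3 ← R3 / (-17/2).
R1 ← R1 + 6·R3.
R2 ← R2 + 3·R3.
R4 ← R4 + 17·R3.
Row 4 reduces to 0 = 1, a contradiction. The system is inconsistent.

no solution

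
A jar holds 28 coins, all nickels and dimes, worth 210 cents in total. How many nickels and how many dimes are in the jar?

Let n = nickels, d = dimes.
  n + d = 28
  5n + 10d = 210
Row-reduce the augmented matrix:
R2 ← R2 − 5·R1.
R2 ← R2 / (5).
R1 ← R1 − 1·R2.
Reading off the reduced rows gives n = 14, d = 14.

nickels: 14, dimes: 14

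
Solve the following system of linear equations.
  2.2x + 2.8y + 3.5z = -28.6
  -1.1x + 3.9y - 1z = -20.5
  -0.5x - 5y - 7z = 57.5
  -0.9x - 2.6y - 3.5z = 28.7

x = 1, y = -6, z = -4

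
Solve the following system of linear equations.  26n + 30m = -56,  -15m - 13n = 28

infinitely many solutions

Row-reduce:
R1 ← R1 / (30).
R2 ← R2 + 15·R1.
Rank is 1 with 2 unknowns, leaving n free.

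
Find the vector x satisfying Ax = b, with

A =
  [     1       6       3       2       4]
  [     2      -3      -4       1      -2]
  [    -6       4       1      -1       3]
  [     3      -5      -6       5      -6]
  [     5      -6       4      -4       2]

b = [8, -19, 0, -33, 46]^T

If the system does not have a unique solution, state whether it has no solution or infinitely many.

Row-reduce the augmented matrix:
R2 ← R2 − 2·R1.
R3 ← R3 + 6·R1.
R4 ← R4 − 3·R1.
R5 ← R5 − 5·R1.
R2 ← R2 / (-15).
R1 ← R1 − 6·R2.
R3 ← R3 − 40·R2.
R4 ← R4 + 23·R2.
R5 ← R5 + 36·R2.
R3 ← R3 / (-23/3).
R1 ← R1 + 1·R3.
R2 ← R2 − 2/3·R3.
R4 ← R4 − 1/3·R3.
R5 ← R5 − 13·R3.
R4 ← R4 / (429/115).
R1 ← R1 − 47/115·R4.
R2 ← R2 − 53/115·R4.
R3 ← R3 + 9/23·R4.
R5 ← R5 + 197/115·R4.
R5 ← R5 / (2294/429).
R1 ← R1 − 106/429·R5.
R2 ← R2 − 439/429·R5.
R3 ← R3 + 46/143·R5.
R4 ← R4 + 305/429·R5.
Reading off the reduced rows gives x_1 = 0, x_2 = -3, x_3 = 6, x_4 = 0, x_5 = 2.

x_1 = 0, x_2 = -3, x_3 = 6, x_4 = 0, x_5 = 2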